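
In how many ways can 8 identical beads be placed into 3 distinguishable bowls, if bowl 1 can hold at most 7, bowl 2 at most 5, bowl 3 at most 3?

Without the upper bounds there are C(10,2) = 45 ways to split 8 among 3 bowls.
Subtract solutions that violate a single cap (substitute x_i' = x_i − (cap_i+1)): x_1 ≥ 8 gives C(2,2) = 1; x_2 ≥ 6 gives C(4,2) = 6; x_3 ≥ 4 gives C(6,2) = 15. Together 22.
No two caps can be exceeded simultaneously, so the pair terms are all 0.
By inclusion–exclusion the count is 45 − 22 + 0 = 23.

23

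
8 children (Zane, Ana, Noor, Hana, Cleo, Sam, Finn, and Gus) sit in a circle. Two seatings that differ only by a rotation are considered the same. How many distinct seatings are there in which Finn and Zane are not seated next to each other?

All circular seatings of 8 people number (7)! = 5040.
Seatings with Finn beside Zane: treat them as a block with 2 internal orders, giving 2 × (6)! = 1440.
Subtracting, 5040 − 1440 = 3600.

3600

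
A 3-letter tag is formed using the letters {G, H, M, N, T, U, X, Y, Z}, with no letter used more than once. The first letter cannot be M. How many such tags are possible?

448

The first letter has 9−1 = 8 choices (anything except M).
The remaining 2 letters are filled from the other 8 symbols without repetition: 8 × 7 = 56.
Total: 8 × 56 = 448.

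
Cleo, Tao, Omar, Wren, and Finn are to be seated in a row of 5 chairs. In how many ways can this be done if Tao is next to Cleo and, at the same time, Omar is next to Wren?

Treat {Tao,Cleo} as one block (2 orders) and {Omar,Wren} as another (2 orders).
That leaves 3 units to arrange: 2 × 2 × 3! = 4 × 6 = 24.

24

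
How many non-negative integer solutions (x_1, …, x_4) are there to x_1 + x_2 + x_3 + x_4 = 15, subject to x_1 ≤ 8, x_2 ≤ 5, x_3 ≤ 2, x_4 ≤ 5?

Ignoring the caps, the number of non-negative solutions to x_1+…+x_4 = 15 is C(18,3) = 816.
Subtract solutions that violate a single cap (substitute x_i' = x_i − (cap_i+1)): x_1 ≥ 9 gives C(9,3) = 84; x_2 ≥ 6 gives C(12,3) = 220; x_3 ≥ 3 gives C(15,3) = 455; x_4 ≥ 6 gives C(12,3) = 220. Together 979.
Add back pairs where two caps are both exceeded: 1 + 20 + 1 + 84 + 20 + 84 = 210.
Subtract triples: 0 + 0 + 0 + 1 = 1.
By inclusion–exclusion the count is 816 − 979 + 210 − 1 = 46.

46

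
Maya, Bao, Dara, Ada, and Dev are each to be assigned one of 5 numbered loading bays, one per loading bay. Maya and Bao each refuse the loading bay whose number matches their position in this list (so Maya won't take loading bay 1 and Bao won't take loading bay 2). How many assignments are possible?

78

Let Aᵢ (for i ∈ {1, 2}) be the placements that put person i in their forbidden loading bay. Any j of these fix j positions, leaving (5−j)! ways to fill the rest, and there are C(2,j) ways to pick which j.
By inclusion–exclusion, the number of valid placements is Σ_{j=0}^{2} (−1)^j C(2,j)·(5−j)!.
Computing: 120 − 48 + 6 = 78.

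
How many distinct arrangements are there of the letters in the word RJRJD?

RJRJD has 5 letters with J appearing twice and R appearing twice.
So there are 5! / (2!·2!) = 30 distinguishable arrangements.

30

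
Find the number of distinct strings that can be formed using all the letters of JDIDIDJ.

The 7 letters of JDIDIDJ have repeats: D appearing 3 times, I appearing twice, and J appearing twice.
So there are 7! / (3!·2!·2!) = 210 distinguishable arrangements.

210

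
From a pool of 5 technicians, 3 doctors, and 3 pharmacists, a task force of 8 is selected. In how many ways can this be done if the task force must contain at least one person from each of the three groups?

163

Total 8-person selections from all 11: C(11,8) = 165.
Selections missing a whole group: no technicians → C(6,8) = 0; no doctors → C(8,8) = 1; no pharmacists → C(8,8) = 1.
Add back selections omitting two groups (i.e. drawn from a single group): C(5,8) + C(3,8) + C(3,8) = 0.
By inclusion–exclusion: 165 − 2 + 0 = 163.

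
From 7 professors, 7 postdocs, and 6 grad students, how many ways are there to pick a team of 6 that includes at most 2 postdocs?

Split by how many postdocs are chosen (0 through 2).
Sum: C(7,0)·C(13,6) + C(7,1)·C(13,5) + C(7,2)·C(13,4) = 1716 + 9009 + 15015 = 25740.

25740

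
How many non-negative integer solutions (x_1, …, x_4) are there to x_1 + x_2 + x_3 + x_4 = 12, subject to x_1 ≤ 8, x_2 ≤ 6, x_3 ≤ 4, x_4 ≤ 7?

Without the upper bounds there are C(15,3) = 455 ways to split 12 among 4 variables.
Subtract solutions that violate a single cap (substitute x_i' = x_i − (cap_i+1)): x_1 ≥ 9 gives C(6,3) = 20; x_2 ≥ 7 gives C(8,3) = 56; x_3 ≥ 5 gives C(10,3) = 120; x_4 ≥ 8 gives C(7,3) = 35. Together 231.
Add back pairs where two caps are both exceeded: 0 + 0 + 0 + 1 + 0 + 0 = 1.
By inclusion–exclusion the count is 455 − 231 + 1 = 225.

225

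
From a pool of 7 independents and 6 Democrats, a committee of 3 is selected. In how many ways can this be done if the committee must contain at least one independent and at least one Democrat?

231

Total 3-person selections from all 13: C(13,3) = 286.
Subtract selections that omit an entire group: no independents → C(6,3) = 20; no Democrats → C(7,3) = 35.
Both groups omitted at once is impossible, so 286 − 55 = 231.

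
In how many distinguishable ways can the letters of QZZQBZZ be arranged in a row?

The 7 letters of QZZQBZZ have repeats: Q appearing twice and Z appearing 4 times.
So there are 7! / (4!·2!) = 105 distinguishable arrangements.

105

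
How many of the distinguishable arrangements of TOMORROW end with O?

Fix O in the last position and arrange the remaining 7 letters.
Those 7 letters have O appearing twice and R appearing twice, giving (7)!/(2!·2!) = 1260.

1260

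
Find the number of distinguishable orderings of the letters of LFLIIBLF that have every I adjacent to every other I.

Treat the 2 copies of I as a single block. The multiset to arrange is then {II, B, F, F, L, L, L}, 7 items in all.
That gives (7)!/(3!·2!) = 420 arrangements.

420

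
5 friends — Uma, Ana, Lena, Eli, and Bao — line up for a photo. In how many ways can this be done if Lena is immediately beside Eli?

Place the 3 others and the Lena-Eli pair as 4 objects in a line; the pair has 2 internal arrangements.
That gives 2 × 4! = 2 × 24 = 48.

48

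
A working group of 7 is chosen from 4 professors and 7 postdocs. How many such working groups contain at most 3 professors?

295

Split by how many professors are chosen (0 through 3).
Sum: C(4,0)·C(7,7) + C(4,1)·C(7,6) + C(4,2)·C(7,5) + C(4,3)·C(7,4) = 1 + 28 + 126 + 140 = 295.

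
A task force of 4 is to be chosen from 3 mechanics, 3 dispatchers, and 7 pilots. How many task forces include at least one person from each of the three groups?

With no constraint there are C(13,4) = 715 possible selections.
Selections missing a whole group: no mechanics → C(10,4) = 210; no dispatchers → C(10,4) = 210; no pilots → C(6,4) = 15.
Add back selections omitting two groups (i.e. drawn from a single group): C(3,4) + C(3,4) + C(7,4) = 35.
By inclusion–exclusion: 715 − 435 + 35 = 315.

315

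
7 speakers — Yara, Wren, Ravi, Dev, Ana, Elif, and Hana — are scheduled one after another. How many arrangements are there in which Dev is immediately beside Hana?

Glue Dev and Hana into one block (2 internal orders), leaving 6 units to arrange in a row.
So the count is 2·(6)! = 1440.

1440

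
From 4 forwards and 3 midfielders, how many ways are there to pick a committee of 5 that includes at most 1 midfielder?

Split by how many midfielders are chosen (0 through 1).
Sum: C(3,0)·C(4,5) + C(3,1)·C(4,4) = 0 + 3 = 3.

3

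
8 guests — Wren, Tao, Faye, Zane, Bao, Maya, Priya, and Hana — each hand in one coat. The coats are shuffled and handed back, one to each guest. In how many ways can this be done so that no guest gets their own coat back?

14833

Count assignments avoiding every fixed point. For any j of the 8 guests fixed to their own coat, the other 8−j can be arranged in (8−j)! ways.
By inclusion–exclusion this is Σ_{j=0}^{8} (−1)^j C(8,j)·(8−j)!.
Computing: 40320 − 40320 + 20160 − 6720 + 1680 − 336 + 56 − 8 + 1 = 14833.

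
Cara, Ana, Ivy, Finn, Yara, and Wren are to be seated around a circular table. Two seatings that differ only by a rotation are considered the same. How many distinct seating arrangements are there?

Fix one person's seat to break rotational symmetry; the remaining 5 people can be arranged in (5)! = 120 ways.

120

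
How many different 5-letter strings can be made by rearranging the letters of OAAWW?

OAAWW has 5 letters with A appearing twice and W appearing twice.
The number of distinct arrangements is 5!/(2!·2!) = 120/4 = 30.

30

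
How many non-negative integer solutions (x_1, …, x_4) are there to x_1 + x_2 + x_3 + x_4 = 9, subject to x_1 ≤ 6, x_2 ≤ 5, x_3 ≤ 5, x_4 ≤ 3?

114

Without the upper bounds there are C(12,3) = 220 ways to split 9 among 4 variables.
Subtract solutions that violate a single cap (substitute x_i' = x_i − (cap_i+1)): x_1 ≥ 7 gives C(5,3) = 10; x_2 ≥ 6 gives C(6,3) = 20; x_3 ≥ 6 gives C(6,3) = 20; x_4 ≥ 4 gives C(8,3) = 56. Together 106.
No two caps can be exceeded simultaneously, so the pair terms are all 0.
By inclusion–exclusion the count is 220 − 106 + 0 = 114.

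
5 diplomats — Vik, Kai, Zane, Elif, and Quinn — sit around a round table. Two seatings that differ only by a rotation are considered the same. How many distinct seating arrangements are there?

Seat Vik anywhere (absorbing the rotational symmetry), then permute the other 4: (4)! = 24.

24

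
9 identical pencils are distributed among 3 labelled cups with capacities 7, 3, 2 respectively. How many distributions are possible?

9

Ignoring the caps, the number of non-negative solutions to x_1+…+x_3 = 9 is C(11,2) = 55.
Subtract solutions that violate a single cap (substitute x_i' = x_i − (cap_i+1)): x_1 ≥ 8 gives C(3,2) = 3; x_2 ≥ 4 gives C(7,2) = 21; x_3 ≥ 3 gives C(8,2) = 28. Together 52.
Add back pairs where two caps are both exceeded: 0 + 0 + 6 = 6.
By inclusion–exclusion the count is 55 − 52 + 6 = 9.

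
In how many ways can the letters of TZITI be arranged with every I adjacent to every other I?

Treat the 2 copies of I as a single block. The multiset to arrange is then {II, T, T, Z}, 4 items in all.
That gives (4)!/(2!) = 12 arrangements.

12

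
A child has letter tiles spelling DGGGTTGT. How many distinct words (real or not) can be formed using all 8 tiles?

280

Letter multiplicities in DGGGTTGT: D×1, G×4, T×3.
The number of distinct arrangements is 8!/(4!·3!) = 40320/144 = 280.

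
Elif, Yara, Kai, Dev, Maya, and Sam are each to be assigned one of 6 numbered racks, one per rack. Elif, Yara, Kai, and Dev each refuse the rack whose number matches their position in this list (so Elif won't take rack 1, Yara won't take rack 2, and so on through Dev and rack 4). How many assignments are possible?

Let Aᵢ (for 1 ≤ i ≤ 4) be the placements that put person i in their forbidden rack. Any j of these fix j positions, leaving (6−j)! ways to fill the rest, and there are C(4,j) ways to pick which j.
By inclusion–exclusion, the number of valid placements is Σ_{j=0}^{4} (−1)^j C(4,j)·(6−j)!.
Computing: 720 − 480 + 144 − 24 + 2 = 362.

362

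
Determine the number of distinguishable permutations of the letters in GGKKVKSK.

The 8 letters of GGKKVKSK have repeats: G appearing twice and K appearing 4 times.
Dividing 8! = 40320 by 4!·2! = 48 for the repeated letters gives 840.

840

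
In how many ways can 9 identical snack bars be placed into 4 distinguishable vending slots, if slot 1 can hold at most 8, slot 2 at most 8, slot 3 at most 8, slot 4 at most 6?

Without the upper bounds there are C(12,3) = 220 ways to split 9 among 4 vending slots.
Subtract solutions that violate a single cap (substitute x_i' = x_i − (cap_i+1)): x_1 ≥ 9 gives C(3,3) = 1; x_2 ≥ 9 gives C(3,3) = 1; x_3 ≥ 9 gives C(3,3) = 1; x_4 ≥ 7 gives C(5,3) = 10. Together 13.
No two caps can be exceeded simultaneously, so the pair terms are all 0.
By inclusion–exclusion the count is 220 − 13 + 0 = 207.

207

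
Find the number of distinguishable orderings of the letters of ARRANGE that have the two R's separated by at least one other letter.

900

There are 7!/(2!·2!) = 1260 arrangements of ARRANGE in total.
Arrangements with the R's together: treat RR as one letter, giving (6)!/(2!) = 360.
Hence 1260 − 360 = 900.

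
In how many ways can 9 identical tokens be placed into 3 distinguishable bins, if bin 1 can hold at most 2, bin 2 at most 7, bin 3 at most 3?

9

Without the upper bounds there are C(11,2) = 55 ways to split 9 among 3 bins.
Subtract solutions that violate a single cap (substitute x_i' = x_i − (cap_i+1)): x_1 ≥ 3 gives C(8,2) = 28; x_2 ≥ 8 gives C(3,2) = 3; x_3 ≥ 4 gives C(7,2) = 21. Together 52.
Add back pairs where two caps are both exceeded: 0 + 6 + 0 = 6.
By inclusion–exclusion the count is 55 − 52 + 6 = 9.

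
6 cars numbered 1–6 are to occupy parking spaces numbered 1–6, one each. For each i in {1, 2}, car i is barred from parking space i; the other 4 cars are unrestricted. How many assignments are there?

504

Let Aᵢ (for i ∈ {1, 2}) be the placements that put car i in its forbidden parking space. Any j of these fix j positions, leaving (6−j)! ways to fill the rest, and there are C(2,j) ways to pick which j.
By inclusion–exclusion, the number of valid placements is Σ_{j=0}^{2} (−1)^j C(2,j)·(6−j)!.
Computing: 720 − 240 + 24 = 504.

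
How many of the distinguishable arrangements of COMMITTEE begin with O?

5040

With the first slot taken by O, it remains to arrange the other 8 letters (CMMITTEE).
Those 8 letters have E appearing twice, M appearing twice, and T appearing twice, giving (8)!/(2!·2!·2!) = 5040.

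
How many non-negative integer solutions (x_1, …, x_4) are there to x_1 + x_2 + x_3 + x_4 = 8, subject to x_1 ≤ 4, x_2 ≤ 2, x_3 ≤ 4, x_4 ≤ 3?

Ignoring the caps, the number of non-negative solutions to x_1+…+x_4 = 8 is C(11,3) = 165.
Subtract solutions that violate a single cap (substitute x_i' = x_i − (cap_i+1)): x_1 ≥ 5 gives C(6,3) = 20; x_2 ≥ 3 gives C(8,3) = 56; x_3 ≥ 5 gives C(6,3) = 20; x_4 ≥ 4 gives C(7,3) = 35. Together 131.
Add back pairs where two caps are both exceeded: 1 + 0 + 0 + 1 + 4 + 0 = 6.
By inclusion–exclusion the count is 165 − 131 + 6 = 40.

40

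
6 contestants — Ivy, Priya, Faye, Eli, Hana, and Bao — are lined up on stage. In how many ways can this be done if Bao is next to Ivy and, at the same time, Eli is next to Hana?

96

Treat {Bao,Ivy} as one block (2 orders) and {Eli,Hana} as another (2 orders).
That leaves 4 units to arrange: 2 × 2 × 4! = 4 × 24 = 96.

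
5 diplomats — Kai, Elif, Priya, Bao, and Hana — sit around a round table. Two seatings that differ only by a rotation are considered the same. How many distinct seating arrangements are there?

Fix one person's seat to break rotational symmetry; the remaining 4 people can be arranged in (4)! = 24 ways.

24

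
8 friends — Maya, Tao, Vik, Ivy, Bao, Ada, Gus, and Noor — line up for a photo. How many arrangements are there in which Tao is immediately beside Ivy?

Place the 6 others and the Tao-Ivy pair as 7 objects in a line; the pair has 2 internal arrangements.
So the count is 2·(7)! = 10080.

10080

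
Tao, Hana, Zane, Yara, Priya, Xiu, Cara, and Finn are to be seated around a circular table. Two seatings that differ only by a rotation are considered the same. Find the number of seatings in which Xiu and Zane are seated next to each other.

Treat {Xiu, Zane} as one unit (2 internal orders) and seat the resulting 7 units around the table: (6)! circular arrangements.
So 2 × (6)! = 2 × 720 = 1440.

1440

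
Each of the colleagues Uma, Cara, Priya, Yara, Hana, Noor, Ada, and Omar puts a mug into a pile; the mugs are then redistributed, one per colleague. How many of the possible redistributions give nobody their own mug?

This is the derangement count D_8: permutations of 8 items with no fixed point.
By inclusion–exclusion this is Σ_{j=0}^{8} (−1)^j C(8,j)·(8−j)!.
Computing: 40320 − 40320 + 20160 − 6720 + 1680 − 336 + 56 − 8 + 1 = 14833.

14833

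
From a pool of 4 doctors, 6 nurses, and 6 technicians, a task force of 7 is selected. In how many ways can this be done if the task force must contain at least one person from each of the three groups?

10408

Unrestricted: C(16,7) = 11440 ways to pick any 7 of the 16.
Subtract selections that omit an entire group: no doctors → C(12,7) = 792; no nurses → C(10,7) = 120; no technicians → C(10,7) = 120.
Add back selections omitting two groups (i.e. drawn from a single group): C(4,7) + C(6,7) + C(6,7) = 0.
By inclusion–exclusion: 11440 − 1032 + 0 = 10408.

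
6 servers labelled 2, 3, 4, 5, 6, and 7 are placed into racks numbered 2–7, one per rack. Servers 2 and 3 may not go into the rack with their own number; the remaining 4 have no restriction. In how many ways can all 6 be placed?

504

Let Aᵢ (for i ∈ {2, 3}) be the placements that put server i in its forbidden rack. Any j of these fix j positions, leaving (6−j)! ways to fill the rest, and there are C(2,j) ways to pick which j.
By inclusion–exclusion, the number of valid placements is Σ_{j=0}^{2} (−1)^j C(2,j)·(6−j)!.
Computing: 720 − 240 + 24 = 504.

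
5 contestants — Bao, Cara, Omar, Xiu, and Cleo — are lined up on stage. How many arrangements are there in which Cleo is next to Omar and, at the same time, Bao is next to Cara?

Treat {Cleo,Omar} as one block (2 orders) and {Bao,Cara} as another (2 orders).
That leaves 3 units to arrange: 2 × 2 × 3! = 4 × 6 = 24.

24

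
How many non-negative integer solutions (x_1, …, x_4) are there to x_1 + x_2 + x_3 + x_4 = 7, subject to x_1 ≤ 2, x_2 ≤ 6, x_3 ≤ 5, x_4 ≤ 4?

By stars and bars, unrestricted non-negative solutions to x_1+…+x_4 = 7 number C(7+3,3) = 120.
Subtract solutions that violate a single cap (substitute x_i' = x_i − (cap_i+1)): x_1 ≥ 3 gives C(7,3) = 35; x_2 ≥ 7 gives C(3,3) = 1; x_3 ≥ 6 gives C(4,3) = 4; x_4 ≥ 5 gives C(5,3) = 10. Together 50.
No two caps can be exceeded simultaneously, so the pair terms are all 0.
By inclusion–exclusion the count is 120 − 50 + 0 = 70.

70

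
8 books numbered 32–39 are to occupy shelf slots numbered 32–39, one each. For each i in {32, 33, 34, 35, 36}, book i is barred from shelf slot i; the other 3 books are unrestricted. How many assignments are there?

21234

Let Aᵢ (for 32 ≤ i ≤ 36) be the placements that put book i in its forbidden shelf slot. Any j of these fix j positions, leaving (8−j)! ways to fill the rest, and there are C(5,j) ways to pick which j.
By inclusion–exclusion, the number of valid placements is Σ_{j=0}^{5} (−1)^j C(5,j)·(8−j)!.
Computing: 40320 − 25200 + 7200 − 1200 + 120 − 6 = 21234.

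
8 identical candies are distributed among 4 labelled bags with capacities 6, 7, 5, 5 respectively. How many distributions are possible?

Without the upper bounds there are C(11,3) = 165 ways to split 8 among 4 bags.
Subtract solutions that violate a single cap (substitute x_i' = x_i − (cap_i+1)): x_1 ≥ 7 gives C(4,3) = 4; x_2 ≥ 8 gives C(3,3) = 1; x_3 ≥ 6 gives C(5,3) = 10; x_4 ≥ 6 gives C(5,3) = 10. Together 25.
No two caps can be exceeded simultaneously, so the pair terms are all 0.
By inclusion–exclusion the count is 165 − 25 + 0 = 140.

140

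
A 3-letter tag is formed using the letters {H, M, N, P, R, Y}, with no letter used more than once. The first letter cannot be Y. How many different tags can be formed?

100

The first letter has 6−1 = 5 choices (anything except Y).
The remaining 2 letters are filled from the other 5 symbols without repetition: 5 × 4 = 20.
Total: 5 × 20 = 100.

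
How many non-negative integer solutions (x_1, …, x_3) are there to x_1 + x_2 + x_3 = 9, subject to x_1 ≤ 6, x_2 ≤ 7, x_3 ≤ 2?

Without the upper bounds there are C(11,2) = 55 ways to split 9 among 3 variables.
Subtract solutions that violate a single cap (substitute x_i' = x_i − (cap_i+1)): x_1 ≥ 7 gives C(4,2) = 6; x_2 ≥ 8 gives C(3,2) = 3; x_3 ≥ 3 gives C(8,2) = 28. Together 37.
No two caps can be exceeded simultaneously, so the pair terms are all 0.
By inclusion–exclusion the count is 55 − 37 + 0 = 18.

18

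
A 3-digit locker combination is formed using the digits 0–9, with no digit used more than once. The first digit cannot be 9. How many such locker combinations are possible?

The first digit has 10−1 = 9 choices (anything except 9).
The remaining 2 digits are filled from the other 9 symbols without repetition: 9 × 8 = 72.
Total: 9 × 72 = 648.

648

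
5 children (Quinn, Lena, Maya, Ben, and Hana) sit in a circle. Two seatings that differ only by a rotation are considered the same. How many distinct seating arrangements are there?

Fix one person's seat to break rotational symmetry; the remaining 4 people can be arranged in (4)! = 24 ways.

24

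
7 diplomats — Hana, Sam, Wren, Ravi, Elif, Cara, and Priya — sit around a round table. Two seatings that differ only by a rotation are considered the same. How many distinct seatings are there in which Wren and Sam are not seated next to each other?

480

Without the restriction there are (6)! = 720 seatings.
Those with Wren next to Sam: fuse the pair into one unit and seat 6 units around a circle — 2·(5)! = 240.
Subtracting, 720 − 240 = 480.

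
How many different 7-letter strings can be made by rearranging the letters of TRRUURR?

105

The 7 letters of TRRUURR have repeats: R appearing 4 times and U appearing twice.
The number of distinct arrangements is 7!/(4!·2!) = 5040/48 = 105.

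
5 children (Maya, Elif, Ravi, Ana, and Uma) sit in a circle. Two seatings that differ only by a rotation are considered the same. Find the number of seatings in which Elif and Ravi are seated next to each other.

Glue Elif and Ravi into a block (2 internal orders). Seating 4 units around a circle gives (3)! arrangements.
So 2 × (3)! = 2 × 6 = 12.

12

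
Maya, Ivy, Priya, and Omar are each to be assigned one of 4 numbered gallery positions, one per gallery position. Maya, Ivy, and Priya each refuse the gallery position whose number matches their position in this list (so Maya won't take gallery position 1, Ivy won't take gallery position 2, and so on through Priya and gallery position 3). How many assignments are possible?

Let Aᵢ (for i ∈ {1, 2, 3}) be the placements that put person i in their forbidden gallery position. Any j of these fix j positions, leaving (4−j)! ways to fill the rest, and there are C(3,j) ways to pick which j.
By inclusion–exclusion, the number of valid placements is Σ_{j=0}^{3} (−1)^j C(3,j)·(4−j)!.
Computing: 24 − 18 + 6 − 1 = 11.

11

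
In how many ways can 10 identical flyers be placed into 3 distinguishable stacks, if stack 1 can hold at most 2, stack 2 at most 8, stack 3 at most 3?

By stars and bars, unrestricted non-negative solutions to x_1+…+x_3 = 10 number C(10+2,2) = 66.
Subtract solutions that violate a single cap (substitute x_i' = x_i − (cap_i+1)): x_1 ≥ 3 gives C(9,2) = 36; x_2 ≥ 9 gives C(3,2) = 3; x_3 ≥ 4 gives C(8,2) = 28. Together 67.
Add back pairs where two caps are both exceeded: 0 + 10 + 0 = 10.
By inclusion–exclusion the count is 66 − 67 + 10 = 9.

9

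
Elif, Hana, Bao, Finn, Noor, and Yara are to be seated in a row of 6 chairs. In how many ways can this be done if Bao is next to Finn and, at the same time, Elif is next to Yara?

96

Treat {Bao,Finn} as one block (2 orders) and {Elif,Yara} as another (2 orders).
That leaves 4 units to arrange: 2 × 2 × 4! = 4 × 24 = 96.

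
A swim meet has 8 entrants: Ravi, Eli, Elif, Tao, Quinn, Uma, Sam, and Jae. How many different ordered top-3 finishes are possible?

This is an ordered selection of 3 from 8: P(8,3).
That gives 8 × 7 × 6 = 336.

336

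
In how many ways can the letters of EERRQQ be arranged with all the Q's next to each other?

30

Treat the 2 copies of Q as a single block. The multiset to arrange is then {QQ, E, E, R, R}, 5 items in all.
That gives (5)!/(2!·2!) = 30 arrangements.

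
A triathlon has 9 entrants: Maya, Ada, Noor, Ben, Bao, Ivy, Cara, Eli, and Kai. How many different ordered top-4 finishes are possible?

3024

There are 9 choices for 1st place, 8 for 2nd, and so on down to 6 for position 4.
That gives 9 × 8 × 7 × 6 = 3024.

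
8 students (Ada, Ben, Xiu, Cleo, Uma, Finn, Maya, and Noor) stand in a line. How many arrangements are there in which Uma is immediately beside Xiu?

10080

Place the 6 others and the Uma-Xiu pair as 7 objects in a line; the pair has 2 internal arrangements.
That gives 2 × 7! = 2 × 5040 = 10080.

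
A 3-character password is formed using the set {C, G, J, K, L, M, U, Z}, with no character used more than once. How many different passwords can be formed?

Choose and order 3 of the 8 symbols: the first character has 8 options, the next 7, then 6.
8 × 7 × 6 = 336.

336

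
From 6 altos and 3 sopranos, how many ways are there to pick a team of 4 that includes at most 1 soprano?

Split by how many sopranos are chosen (0 through 1).
Sum: C(3,0)·C(6,4) + C(3,1)·C(6,3) = 15 + 60 = 75.

75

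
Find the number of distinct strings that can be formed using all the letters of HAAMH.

The 5 letters of HAAMH have repeats: A appearing twice and H appearing twice.
The number of distinct arrangements is 5!/(2!·2!) = 120/4 = 30.

30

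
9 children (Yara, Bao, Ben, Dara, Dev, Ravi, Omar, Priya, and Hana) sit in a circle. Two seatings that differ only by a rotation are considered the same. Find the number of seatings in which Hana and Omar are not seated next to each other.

All circular seatings of 9 people number (8)! = 40320.
Seatings with Hana beside Omar: treat them as a block with 2 internal orders, giving 2 × (7)! = 10080.
Subtracting, 40320 − 10080 = 30240.

30240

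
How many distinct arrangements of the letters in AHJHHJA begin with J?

60

Fix J in the first position and arrange the remaining 6 letters.
Those 6 letters have A appearing twice and H appearing 3 times, giving (6)!/(3!·2!) = 60.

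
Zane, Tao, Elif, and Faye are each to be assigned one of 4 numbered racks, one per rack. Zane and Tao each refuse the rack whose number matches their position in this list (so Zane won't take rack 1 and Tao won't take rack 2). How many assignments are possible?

Let Aᵢ (for i ∈ {1, 2}) be the placements that put person i in their forbidden rack. Any j of these fix j positions, leaving (4−j)! ways to fill the rest, and there are C(2,j) ways to pick which j.
By inclusion–exclusion, the number of valid placements is Σ_{j=0}^{2} (−1)^j C(2,j)·(4−j)!.
Computing: 24 − 12 + 2 = 14.

14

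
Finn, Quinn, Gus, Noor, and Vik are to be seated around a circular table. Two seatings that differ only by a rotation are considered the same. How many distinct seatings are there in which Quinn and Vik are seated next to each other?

12

Treat {Quinn, Vik} as one unit (2 internal orders) and seat the resulting 4 units around the table: (3)! circular arrangements.
So 2 × (3)! = 2 × 6 = 12.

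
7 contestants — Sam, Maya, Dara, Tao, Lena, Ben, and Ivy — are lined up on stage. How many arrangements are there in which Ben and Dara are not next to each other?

There are 7! = 5040 arrangements in all. If Ben and Dara are adjacent, merging them into one block gives 2·(6)! = 1440 arrangements.
Complementary counting: 5040 − 1440 = 3600.

3600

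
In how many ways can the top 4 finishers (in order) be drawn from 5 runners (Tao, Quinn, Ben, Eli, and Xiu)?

There are 5 choices for 1st place, 4 for 2nd, and so on down to 2 for position 4.
That gives 5 × 4 × 3 × 2 = 120.

120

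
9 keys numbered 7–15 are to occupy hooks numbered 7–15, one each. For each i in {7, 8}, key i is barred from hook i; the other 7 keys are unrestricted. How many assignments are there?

287280

Let Aᵢ (for i ∈ {7, 8}) be the placements that put key i in its forbidden hook. Any j of these fix j positions, leaving (9−j)! ways to fill the rest, and there are C(2,j) ways to pick which j.
By inclusion–exclusion, the number of valid placements is Σ_{j=0}^{2} (−1)^j C(2,j)·(9−j)!.
Computing: 362880 − 80640 + 5040 = 287280.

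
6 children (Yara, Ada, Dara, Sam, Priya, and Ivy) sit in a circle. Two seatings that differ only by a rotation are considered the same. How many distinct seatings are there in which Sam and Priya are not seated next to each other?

72

All circular seatings of 6 people number (5)! = 120.
Seatings with Sam beside Priya: treat them as a block with 2 internal orders, giving 2 × (4)! = 48.
Subtracting, 120 − 48 = 72.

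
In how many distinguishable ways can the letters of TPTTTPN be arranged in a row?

105

The 7 letters of TPTTTPN have repeats: P appearing twice and T appearing 4 times.
The number of distinct arrangements is 7!/(4!·2!) = 5040/48 = 105.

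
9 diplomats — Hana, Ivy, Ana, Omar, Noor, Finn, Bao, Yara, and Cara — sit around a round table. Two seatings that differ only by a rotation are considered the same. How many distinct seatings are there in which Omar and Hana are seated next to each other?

Glue Omar and Hana into a block (2 internal orders). Seating 8 units around a circle gives (7)! arrangements.
So 2 × (7)! = 2 × 5040 = 10080.

10080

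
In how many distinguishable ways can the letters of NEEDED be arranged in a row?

60

Letter multiplicities in NEEDED: D×2, E×3, N×1.
So there are 6! / (3!·2!) = 60 distinguishable arrangements.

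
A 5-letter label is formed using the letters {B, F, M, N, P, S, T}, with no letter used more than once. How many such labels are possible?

2520

Choose and order 5 of the 7 symbols: the first letter has 7 options, the next 6, and so on down to 3.
7 × 6 × 5 × 4 × 3 = 2520.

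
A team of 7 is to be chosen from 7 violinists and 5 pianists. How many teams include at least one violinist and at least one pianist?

Total 7-person selections from all 12: C(12,7) = 792.
Subtract selections that omit an entire group: no violinists → C(5,7) = 0; no pianists → C(7,7) = 1.
Both groups omitted at once is impossible, so 792 − 1 = 791.

791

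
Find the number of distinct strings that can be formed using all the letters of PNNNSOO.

420

The 7 letters of PNNNSOO have repeats: N appearing 3 times and O appearing twice.
Dividing 7! = 5040 by 3!·2! = 12 for the repeated letters gives 420.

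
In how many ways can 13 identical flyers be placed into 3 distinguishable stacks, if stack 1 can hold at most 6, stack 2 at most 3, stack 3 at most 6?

Ignoring the caps, the number of non-negative solutions to x_1+…+x_3 = 13 is C(15,2) = 105.
Subtract solutions that violate a single cap (substitute x_i' = x_i − (cap_i+1)): x_1 ≥ 7 gives C(8,2) = 28; x_2 ≥ 4 gives C(11,2) = 55; x_3 ≥ 7 gives C(8,2) = 28. Together 111.
Add back pairs where two caps are both exceeded: 6 + 0 + 6 = 12.
By inclusion–exclusion the count is 105 − 111 + 12 = 6.

6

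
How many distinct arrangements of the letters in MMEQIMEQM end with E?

Fix E in the last position and arrange the remaining 8 letters.
Those 8 letters have M appearing 4 times and Q appearing twice, giving (8)!/(4!·2!) = 840.

840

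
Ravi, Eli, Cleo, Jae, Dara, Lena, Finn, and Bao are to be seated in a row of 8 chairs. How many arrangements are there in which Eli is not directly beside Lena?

There are 8! = 40320 arrangements in all. If Eli and Lena are adjacent, merging them into one block gives 2·(7)! = 10080 arrangements.
Complementary counting: 40320 − 10080 = 30240.

30240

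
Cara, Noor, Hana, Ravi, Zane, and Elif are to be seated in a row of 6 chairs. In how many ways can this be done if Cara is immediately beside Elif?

Glue Cara and Elif into one block (2 internal orders), leaving 5 units to arrange in a row.
So the count is 2·(5)! = 240.

240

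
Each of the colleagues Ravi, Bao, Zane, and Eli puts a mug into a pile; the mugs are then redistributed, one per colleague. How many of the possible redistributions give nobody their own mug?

This is the derangement count D_4: permutations of 4 items with no fixed point.
By inclusion–exclusion this is Σ_{j=0}^{4} (−1)^j C(4,j)·(4−j)!.
Computing: 24 − 24 + 12 − 4 + 1 = 9.

9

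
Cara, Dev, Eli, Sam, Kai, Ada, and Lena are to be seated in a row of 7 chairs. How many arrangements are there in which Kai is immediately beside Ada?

Glue Kai and Ada into one block (2 internal orders), leaving 6 units to arrange in a row.
That gives 2 × 6! = 2 × 720 = 1440.

1440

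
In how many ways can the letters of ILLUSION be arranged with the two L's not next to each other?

There are 8!/(2!·2!) = 10080 arrangements of ILLUSION in total.
Arrangements with the L's together: treat LL as one letter, giving (7)!/(2!) = 2520.
Subtracting, 10080 − 2520 = 7560 arrangements keep the L's apart.

7560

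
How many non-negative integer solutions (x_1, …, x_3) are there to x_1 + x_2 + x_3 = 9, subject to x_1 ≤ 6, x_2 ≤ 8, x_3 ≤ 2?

20

By stars and bars, unrestricted non-negative solutions to x_1+…+x_3 = 9 number C(9+2,2) = 55.
Subtract solutions that violate a single cap (substitute x_i' = x_i − (cap_i+1)): x_1 ≥ 7 gives C(4,2) = 6; x_2 ≥ 9 gives C(2,2) = 1; x_3 ≥ 3 gives C(8,2) = 28. Together 35.
No two caps can be exceeded simultaneously, so the pair terms are all 0.
By inclusion–exclusion the count is 55 − 35 + 0 = 20.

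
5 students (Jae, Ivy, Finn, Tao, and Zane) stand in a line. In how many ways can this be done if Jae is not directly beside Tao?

There are 5! = 120 arrangements in all. If Jae and Tao are adjacent, merging them into one block gives 2·(4)! = 48 arrangements.
Complementary counting: 120 − 48 = 72.

72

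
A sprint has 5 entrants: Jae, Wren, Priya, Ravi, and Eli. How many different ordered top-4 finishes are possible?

120

There are 5 choices for 1st place, 4 for 2nd, and so on down to 2 for position 4.
That gives 5 × 4 × 3 × 2 = 120.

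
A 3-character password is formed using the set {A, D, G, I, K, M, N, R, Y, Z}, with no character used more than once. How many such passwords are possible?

This is a permutation of 3 out of 10: P(10,3) = 10!/7!.
10 × 9 × 8 = 720.

720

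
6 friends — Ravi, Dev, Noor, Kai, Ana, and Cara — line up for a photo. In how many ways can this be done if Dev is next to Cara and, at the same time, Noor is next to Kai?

Treat {Dev,Cara} as one block (2 orders) and {Noor,Kai} as another (2 orders).
That leaves 4 units to arrange: 2 × 2 × 4! = 4 × 24 = 96.

96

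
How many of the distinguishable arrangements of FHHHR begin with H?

With the first slot taken by H, it remains to arrange the other 4 letters (FHHR).
Those 4 letters have H appearing twice, giving (4)!/(2!) = 12.

12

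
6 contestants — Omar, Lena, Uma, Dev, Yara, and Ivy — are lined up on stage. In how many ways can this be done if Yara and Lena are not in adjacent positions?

480

Of the 6! = 720 arrangements, those with Yara and Lena adjacent number 2 × 5! = 240 (treat the pair as a block with 2 internal orders).
So 720 − 240 = 480 arrangements keep them apart.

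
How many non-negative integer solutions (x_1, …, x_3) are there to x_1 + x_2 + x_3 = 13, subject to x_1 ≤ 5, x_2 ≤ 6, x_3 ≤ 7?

Without the upper bounds there are C(15,2) = 105 ways to split 13 among 3 variables.
Subtract solutions that violate a single cap (substitute x_i' = x_i − (cap_i+1)): x_1 ≥ 6 gives C(9,2) = 36; x_2 ≥ 7 gives C(8,2) = 28; x_3 ≥ 8 gives C(7,2) = 21. Together 85.
Add back pairs where two caps are both exceeded: 1 + 0 + 0 = 1.
By inclusion–exclusion the count is 105 − 85 + 1 = 21.

21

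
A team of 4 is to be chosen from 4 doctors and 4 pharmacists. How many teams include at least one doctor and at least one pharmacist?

With no constraint there are C(8,4) = 70 possible selections.
Subtract selections that omit an entire group: no doctors → C(4,4) = 1; no pharmacists → C(4,4) = 1.
Both groups omitted at once is impossible, so 70 − 2 = 68.

68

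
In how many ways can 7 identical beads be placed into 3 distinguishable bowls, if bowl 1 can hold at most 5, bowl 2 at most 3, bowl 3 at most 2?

By stars and bars, unrestricted non-negative solutions to x_1+…+x_3 = 7 number C(7+2,2) = 36.
Subtract solutions that violate a single cap (substitute x_i' = x_i − (cap_i+1)): x_1 ≥ 6 gives C(3,2) = 3; x_2 ≥ 4 gives C(5,2) = 10; x_3 ≥ 3 gives C(6,2) = 15. Together 28.
Add back pairs where two caps are both exceeded: 0 + 0 + 1 = 1.
By inclusion–exclusion the count is 36 − 28 + 1 = 9.

9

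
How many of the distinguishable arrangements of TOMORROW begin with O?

Fix O in the first position and arrange the remaining 7 letters.
Those 7 letters have O appearing twice and R appearing twice, giving (7)!/(2!·2!) = 1260.

1260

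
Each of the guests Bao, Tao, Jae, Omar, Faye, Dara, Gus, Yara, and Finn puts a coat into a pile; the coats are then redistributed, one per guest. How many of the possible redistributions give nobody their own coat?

This is the derangement count D_9: permutations of 9 items with no fixed point.
By inclusion–exclusion this is Σ_{j=0}^{9} (−1)^j C(9,j)·(9−j)!.
Computing: 362880 − 362880 + 181440 − 60480 + 15120 − 3024 + 504 − 72 + 9 − 1 = 133496.

133496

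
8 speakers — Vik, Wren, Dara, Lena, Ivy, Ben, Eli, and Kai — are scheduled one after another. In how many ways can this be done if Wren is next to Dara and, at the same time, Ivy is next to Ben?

2880

Treat {Wren,Dara} as one block (2 orders) and {Ivy,Ben} as another (2 orders).
That leaves 6 units to arrange: 2 × 2 × 6! = 4 × 720 = 2880.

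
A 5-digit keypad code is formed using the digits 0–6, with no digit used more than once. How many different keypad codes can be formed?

2520

This is a permutation of 5 out of 7: P(7,5) = 7!/2!.
That product is 7 × 6 × 5 × 4 × 3 = 2520.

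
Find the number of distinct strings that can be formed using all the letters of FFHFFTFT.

168

Letter multiplicities in FFHFFTFT: F×5, H×1, T×2.
So there are 8! / (5!·2!) = 168 distinguishable arrangements.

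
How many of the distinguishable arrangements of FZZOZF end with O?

With the last slot taken by O, it remains to arrange the other 5 letters (FZZZF).
Those 5 letters have F appearing twice and Z appearing 3 times, giving (5)!/(3!·2!) = 10.

10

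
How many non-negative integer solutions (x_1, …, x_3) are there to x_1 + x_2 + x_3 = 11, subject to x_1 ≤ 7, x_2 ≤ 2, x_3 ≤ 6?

Without the upper bounds there are C(13,2) = 78 ways to split 11 among 3 variables.
Subtract solutions that violate a single cap (substitute x_i' = x_i − (cap_i+1)): x_1 ≥ 8 gives C(5,2) = 10; x_2 ≥ 3 gives C(10,2) = 45; x_3 ≥ 7 gives C(6,2) = 15. Together 70.
Add back pairs where two caps are both exceeded: 1 + 0 + 3 = 4.
By inclusion–exclusion the count is 78 − 70 + 4 = 12.

12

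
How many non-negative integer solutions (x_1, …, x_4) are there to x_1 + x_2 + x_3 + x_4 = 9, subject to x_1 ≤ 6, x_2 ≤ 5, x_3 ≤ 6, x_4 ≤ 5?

By stars and bars, unrestricted non-negative solutions to x_1+…+x_4 = 9 number C(9+3,3) = 220.
Subtract solutions that violate a single cap (substitute x_i' = x_i − (cap_i+1)): x_1 ≥ 7 gives C(5,3) = 10; x_2 ≥ 6 gives C(6,3) = 20; x_3 ≥ 7 gives C(5,3) = 10; x_4 ≥ 6 gives C(6,3) = 20. Together 60.
No two caps can be exceeded simultaneously, so the pair terms are all 0.
By inclusion–exclusion the count is 220 − 60 + 0 = 160.

160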